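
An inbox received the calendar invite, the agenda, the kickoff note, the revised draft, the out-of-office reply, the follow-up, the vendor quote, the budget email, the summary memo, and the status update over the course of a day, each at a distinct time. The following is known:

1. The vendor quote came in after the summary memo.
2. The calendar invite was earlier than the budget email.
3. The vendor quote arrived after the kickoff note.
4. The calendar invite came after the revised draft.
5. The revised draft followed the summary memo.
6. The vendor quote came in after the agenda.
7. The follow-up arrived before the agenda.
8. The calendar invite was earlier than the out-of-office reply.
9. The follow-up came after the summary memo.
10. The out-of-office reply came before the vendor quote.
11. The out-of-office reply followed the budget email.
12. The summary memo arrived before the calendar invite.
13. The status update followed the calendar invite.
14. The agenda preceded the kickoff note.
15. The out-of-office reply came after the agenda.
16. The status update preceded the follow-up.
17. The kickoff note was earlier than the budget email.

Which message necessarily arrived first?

the summary memo

The summary memo has a chain of constraints placing it before every other message, so the summary memo must be first.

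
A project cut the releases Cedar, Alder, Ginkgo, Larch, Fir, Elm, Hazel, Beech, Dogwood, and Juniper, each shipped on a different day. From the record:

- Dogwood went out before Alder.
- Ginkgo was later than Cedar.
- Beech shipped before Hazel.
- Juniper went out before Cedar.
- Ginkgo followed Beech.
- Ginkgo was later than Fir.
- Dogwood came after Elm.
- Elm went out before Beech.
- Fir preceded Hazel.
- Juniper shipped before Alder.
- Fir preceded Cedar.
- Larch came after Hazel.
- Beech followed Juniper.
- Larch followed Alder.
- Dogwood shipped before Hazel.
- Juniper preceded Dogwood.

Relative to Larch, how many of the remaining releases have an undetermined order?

2

Forced before Larch: Alder, Beech, Dogwood, Elm, Fir, Hazel, and Juniper.
That leaves Cedar and Ginkgo with no forced order relative to Larch — 2.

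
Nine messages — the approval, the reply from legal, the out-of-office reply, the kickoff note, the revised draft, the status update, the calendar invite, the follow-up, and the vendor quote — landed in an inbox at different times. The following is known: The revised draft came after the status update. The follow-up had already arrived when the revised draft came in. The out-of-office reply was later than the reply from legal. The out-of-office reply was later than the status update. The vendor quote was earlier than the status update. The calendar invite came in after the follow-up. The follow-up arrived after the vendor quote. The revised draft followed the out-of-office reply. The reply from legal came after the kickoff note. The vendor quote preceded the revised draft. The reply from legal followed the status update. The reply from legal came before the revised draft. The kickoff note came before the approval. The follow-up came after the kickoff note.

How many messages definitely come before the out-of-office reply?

4

Directly stated before the out-of-office reply: the reply from legal and the status update.
The kickoff note reaches the out-of-office reply via the kickoff note → the reply from legal → the out-of-office reply.
The vendor quote reaches the out-of-office reply via the vendor quote → the status update → the out-of-office reply.
That's the kickoff note, the reply from legal, the status update, and the vendor quote — 4 in all.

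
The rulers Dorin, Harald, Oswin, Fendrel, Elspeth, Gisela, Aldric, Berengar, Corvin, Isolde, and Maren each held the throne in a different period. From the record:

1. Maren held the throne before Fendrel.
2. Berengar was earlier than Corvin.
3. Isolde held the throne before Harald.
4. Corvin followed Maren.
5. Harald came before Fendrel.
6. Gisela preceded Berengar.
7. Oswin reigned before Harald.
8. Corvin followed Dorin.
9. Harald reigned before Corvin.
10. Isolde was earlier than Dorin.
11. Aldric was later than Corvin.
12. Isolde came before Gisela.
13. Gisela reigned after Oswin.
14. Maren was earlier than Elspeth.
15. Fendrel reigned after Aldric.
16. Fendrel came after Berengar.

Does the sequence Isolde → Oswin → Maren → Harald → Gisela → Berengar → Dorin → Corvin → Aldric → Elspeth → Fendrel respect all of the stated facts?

Check each stated constraint against the proposed order — e.g. Maren is ahead of Elspeth; Maren is ahead of Fendrel. Every pair is in the required order; nothing is violated.

yes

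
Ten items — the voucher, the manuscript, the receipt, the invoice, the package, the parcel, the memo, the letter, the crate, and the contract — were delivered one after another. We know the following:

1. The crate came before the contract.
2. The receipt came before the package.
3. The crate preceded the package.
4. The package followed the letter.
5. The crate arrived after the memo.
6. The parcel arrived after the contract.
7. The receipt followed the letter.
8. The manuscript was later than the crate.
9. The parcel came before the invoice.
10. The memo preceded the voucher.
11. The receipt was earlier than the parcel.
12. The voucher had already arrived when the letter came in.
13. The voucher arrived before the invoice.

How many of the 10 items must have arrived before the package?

Directly stated before the package: the crate, the letter, and the receipt.
The memo reaches the package via the memo → the crate → the package.
The voucher reaches the package via the voucher → the letter → the package.
That's the crate, the letter, the memo, the receipt, and the voucher — 5 in all.

5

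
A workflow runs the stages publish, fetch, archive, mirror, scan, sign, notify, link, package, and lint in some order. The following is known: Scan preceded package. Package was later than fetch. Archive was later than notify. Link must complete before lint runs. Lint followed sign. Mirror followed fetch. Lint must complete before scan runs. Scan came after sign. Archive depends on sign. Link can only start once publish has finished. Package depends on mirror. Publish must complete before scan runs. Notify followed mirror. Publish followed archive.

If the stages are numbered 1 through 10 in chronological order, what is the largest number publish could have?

Publish must come before link, lint, package, and scan — 4 stages forced after it.
Everything else can be placed before publish in some valid order, so publish can sit as late as position 10 − 4 = 6.

6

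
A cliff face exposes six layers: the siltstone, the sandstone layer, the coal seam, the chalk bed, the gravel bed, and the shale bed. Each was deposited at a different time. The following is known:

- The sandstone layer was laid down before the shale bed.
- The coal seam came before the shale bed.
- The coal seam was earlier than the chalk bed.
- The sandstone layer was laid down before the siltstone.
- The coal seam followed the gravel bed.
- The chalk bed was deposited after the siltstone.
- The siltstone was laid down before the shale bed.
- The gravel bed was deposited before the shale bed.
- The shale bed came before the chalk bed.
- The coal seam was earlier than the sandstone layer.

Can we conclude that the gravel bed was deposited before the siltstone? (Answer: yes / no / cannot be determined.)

Chain the constraints: the gravel bed → the coal seam → the sandstone layer → the siltstone. Each link is directly stated, so the gravel bed comes before the siltstone.

yes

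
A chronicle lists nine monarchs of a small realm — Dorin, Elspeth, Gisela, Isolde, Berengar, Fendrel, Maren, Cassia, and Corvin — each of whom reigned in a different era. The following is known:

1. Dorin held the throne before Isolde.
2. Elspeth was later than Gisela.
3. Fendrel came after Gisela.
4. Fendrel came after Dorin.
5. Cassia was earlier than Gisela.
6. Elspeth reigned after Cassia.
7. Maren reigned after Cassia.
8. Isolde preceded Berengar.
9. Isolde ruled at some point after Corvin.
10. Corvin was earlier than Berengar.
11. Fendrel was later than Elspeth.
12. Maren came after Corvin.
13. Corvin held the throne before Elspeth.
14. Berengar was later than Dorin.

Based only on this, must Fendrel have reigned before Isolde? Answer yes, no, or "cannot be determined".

cannot be determined

No chain of stated constraints runs from Fendrel to Isolde, and none runs from Isolde to Fendrel either.
So the relative order of Fendrel and Isolde is not fixed by the given facts.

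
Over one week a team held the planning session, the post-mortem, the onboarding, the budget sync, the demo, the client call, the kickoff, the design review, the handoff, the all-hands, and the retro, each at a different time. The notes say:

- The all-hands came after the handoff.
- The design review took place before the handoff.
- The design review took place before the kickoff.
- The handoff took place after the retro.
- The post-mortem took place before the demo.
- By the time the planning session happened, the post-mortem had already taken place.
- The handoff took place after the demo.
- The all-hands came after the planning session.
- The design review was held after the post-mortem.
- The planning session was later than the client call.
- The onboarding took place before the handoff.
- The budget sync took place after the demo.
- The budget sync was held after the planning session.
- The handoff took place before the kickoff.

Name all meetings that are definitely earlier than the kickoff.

Directly stated before the kickoff: the design review and the handoff.
The demo reaches the kickoff via the demo → the handoff → the kickoff.
The onboarding reaches the kickoff via the onboarding → the handoff → the kickoff.
The post-mortem reaches the kickoff via the post-mortem → the design review → the kickoff.
Likewise the retro reaches the kickoff by chaining the stated constraints.
No chain forces the planning session (or any of the others) ahead of the kickoff.

the demo, the design review, the handoff, the onboarding, the post-mortem, the retro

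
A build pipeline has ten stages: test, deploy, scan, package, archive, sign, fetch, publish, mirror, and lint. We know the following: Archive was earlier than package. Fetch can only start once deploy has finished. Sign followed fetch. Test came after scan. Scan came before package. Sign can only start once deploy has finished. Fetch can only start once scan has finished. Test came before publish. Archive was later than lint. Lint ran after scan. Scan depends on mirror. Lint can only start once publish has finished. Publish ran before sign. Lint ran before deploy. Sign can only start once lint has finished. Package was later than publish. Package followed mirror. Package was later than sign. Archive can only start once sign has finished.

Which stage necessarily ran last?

Every other stage has a chain of constraints placing it before package, so package is last.

package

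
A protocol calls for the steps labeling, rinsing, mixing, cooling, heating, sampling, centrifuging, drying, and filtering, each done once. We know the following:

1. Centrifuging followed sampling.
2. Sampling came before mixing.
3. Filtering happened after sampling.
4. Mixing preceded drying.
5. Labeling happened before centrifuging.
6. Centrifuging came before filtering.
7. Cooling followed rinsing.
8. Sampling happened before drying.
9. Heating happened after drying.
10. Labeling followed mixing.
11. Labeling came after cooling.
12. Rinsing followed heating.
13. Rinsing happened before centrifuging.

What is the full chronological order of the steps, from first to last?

The constraints fix every adjacent pair, so only one ordering works:
sampling → mixing → drying → heating → rinsing → cooling → labeling → centrifuging → filtering.

sampling, mixing, drying, heating, rinsing, cooling, labeling, centrifuging, filtering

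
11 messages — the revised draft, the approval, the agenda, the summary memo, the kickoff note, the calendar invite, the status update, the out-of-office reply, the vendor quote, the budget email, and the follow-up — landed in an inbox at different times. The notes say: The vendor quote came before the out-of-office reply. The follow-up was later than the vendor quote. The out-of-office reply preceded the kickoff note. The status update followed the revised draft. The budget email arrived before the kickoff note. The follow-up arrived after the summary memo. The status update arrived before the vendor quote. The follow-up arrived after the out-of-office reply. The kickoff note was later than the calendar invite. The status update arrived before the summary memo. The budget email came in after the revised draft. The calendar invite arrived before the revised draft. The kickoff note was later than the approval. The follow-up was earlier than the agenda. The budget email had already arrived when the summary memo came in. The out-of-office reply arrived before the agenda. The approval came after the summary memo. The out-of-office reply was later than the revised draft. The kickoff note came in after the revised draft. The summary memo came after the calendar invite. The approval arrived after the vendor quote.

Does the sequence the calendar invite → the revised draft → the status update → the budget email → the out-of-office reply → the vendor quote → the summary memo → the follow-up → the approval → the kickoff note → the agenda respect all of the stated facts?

The constraints require the vendor quote before the out-of-office reply, but in the proposed sequence the out-of-office reply appears ahead of the vendor quote. That one violation is enough.

no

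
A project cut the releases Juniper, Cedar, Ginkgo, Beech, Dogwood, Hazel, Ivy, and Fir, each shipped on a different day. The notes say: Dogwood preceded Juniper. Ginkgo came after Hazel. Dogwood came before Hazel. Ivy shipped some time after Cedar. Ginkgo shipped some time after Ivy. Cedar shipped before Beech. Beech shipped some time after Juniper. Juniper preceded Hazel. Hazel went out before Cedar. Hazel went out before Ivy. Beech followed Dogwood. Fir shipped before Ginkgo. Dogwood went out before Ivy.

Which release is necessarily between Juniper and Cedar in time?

Tracing the constraints gives Juniper → Hazel → Cedar, so Hazel sits after Juniper and before Cedar.
No other release is forced both after Juniper and before Cedar.

Hazel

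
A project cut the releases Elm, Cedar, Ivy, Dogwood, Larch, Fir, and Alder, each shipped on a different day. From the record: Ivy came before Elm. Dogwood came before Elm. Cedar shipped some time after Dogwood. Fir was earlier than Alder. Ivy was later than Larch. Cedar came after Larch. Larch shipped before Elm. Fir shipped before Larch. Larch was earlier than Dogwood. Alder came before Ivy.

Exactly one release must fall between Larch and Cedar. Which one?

Tracing the constraints gives Larch → Dogwood → Cedar, so Dogwood sits after Larch and before Cedar.
No other release is forced both after Larch and before Cedar.

Dogwood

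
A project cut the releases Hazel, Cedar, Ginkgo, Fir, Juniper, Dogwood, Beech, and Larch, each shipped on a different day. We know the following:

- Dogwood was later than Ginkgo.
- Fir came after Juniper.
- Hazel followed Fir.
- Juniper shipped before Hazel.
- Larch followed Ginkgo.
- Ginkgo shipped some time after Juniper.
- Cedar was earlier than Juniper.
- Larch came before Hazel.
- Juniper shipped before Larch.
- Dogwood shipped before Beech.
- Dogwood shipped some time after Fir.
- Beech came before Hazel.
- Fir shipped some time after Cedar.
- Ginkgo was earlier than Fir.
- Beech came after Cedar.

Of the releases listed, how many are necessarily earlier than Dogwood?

4

Directly stated before Dogwood: Fir and Ginkgo.
Cedar reaches Dogwood via Cedar → Fir → Dogwood.
Juniper reaches Dogwood via Juniper → Fir → Dogwood.
No chain forces Hazel (or any of the others) ahead of Dogwood.
That's Cedar, Fir, Ginkgo, and Juniper — 4 in all.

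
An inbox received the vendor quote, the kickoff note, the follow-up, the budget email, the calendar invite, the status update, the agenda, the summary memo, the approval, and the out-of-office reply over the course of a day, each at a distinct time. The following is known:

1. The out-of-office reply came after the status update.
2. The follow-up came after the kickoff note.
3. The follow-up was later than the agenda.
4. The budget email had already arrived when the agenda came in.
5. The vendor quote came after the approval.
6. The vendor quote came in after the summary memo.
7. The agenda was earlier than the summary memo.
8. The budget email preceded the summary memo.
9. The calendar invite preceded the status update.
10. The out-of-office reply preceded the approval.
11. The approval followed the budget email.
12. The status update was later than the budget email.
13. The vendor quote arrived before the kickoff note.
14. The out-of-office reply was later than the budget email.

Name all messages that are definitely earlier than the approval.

Directly stated before the approval: the budget email and the out-of-office reply.
The calendar invite reaches the approval via the calendar invite → the status update → the out-of-office reply → the approval.
The status update reaches the approval via the status update → the out-of-office reply → the approval.
No chain forces the summary memo (or any of the others) ahead of the approval.

the budget email, the calendar invite, the out-of-office reply, the status update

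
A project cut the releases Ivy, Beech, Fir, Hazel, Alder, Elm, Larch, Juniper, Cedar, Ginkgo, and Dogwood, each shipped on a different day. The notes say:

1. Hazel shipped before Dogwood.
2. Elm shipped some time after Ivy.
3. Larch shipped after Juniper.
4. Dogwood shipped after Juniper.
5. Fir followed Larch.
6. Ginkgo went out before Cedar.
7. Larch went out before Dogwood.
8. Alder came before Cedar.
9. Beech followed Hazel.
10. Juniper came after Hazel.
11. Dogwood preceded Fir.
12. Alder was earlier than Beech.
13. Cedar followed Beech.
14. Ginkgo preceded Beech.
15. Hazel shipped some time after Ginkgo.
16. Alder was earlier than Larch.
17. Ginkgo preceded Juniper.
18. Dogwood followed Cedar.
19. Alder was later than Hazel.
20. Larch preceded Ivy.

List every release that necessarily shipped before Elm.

Alder, Ginkgo, Hazel, Ivy, Juniper, Larch

Directly stated before Elm: Ivy.
Alder reaches Elm via Alder → Larch → Ivy → Elm.
Ginkgo reaches Elm via Ginkgo → Juniper → Larch → Ivy → Elm.
Hazel reaches Elm via Hazel → Juniper → Larch → Ivy → Elm.
Likewise Juniper and Larch each reach Elm by chaining the stated constraints.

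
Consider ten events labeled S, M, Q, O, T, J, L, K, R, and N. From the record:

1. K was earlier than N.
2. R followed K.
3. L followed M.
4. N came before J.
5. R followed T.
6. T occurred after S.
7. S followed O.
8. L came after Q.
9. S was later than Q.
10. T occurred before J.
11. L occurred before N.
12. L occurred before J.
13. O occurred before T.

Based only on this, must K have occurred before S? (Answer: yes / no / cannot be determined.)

cannot be determined

No chain of stated constraints runs from K to S, and none runs from S to K either.
So the relative order of K and S is not fixed by the given facts.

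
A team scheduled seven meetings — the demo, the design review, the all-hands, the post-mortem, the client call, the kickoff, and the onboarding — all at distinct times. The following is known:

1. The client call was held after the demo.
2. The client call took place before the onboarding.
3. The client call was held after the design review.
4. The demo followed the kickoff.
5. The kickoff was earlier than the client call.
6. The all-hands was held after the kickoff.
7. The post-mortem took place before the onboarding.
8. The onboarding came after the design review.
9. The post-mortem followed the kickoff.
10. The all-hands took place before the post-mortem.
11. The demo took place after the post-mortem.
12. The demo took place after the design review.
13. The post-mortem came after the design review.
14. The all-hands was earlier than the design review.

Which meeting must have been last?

the onboarding

Every other meeting has a chain of constraints placing it before the onboarding, so the onboarding is last.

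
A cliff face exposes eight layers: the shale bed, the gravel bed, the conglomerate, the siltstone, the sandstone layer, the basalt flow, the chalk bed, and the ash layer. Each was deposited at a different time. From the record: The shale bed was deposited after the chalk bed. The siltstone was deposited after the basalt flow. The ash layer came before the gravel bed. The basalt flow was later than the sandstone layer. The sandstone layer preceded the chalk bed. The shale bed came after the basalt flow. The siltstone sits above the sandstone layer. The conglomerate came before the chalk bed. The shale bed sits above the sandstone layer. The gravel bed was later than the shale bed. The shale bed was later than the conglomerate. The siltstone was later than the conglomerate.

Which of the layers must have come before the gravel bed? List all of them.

the ash layer, the basalt flow, the chalk bed, the conglomerate, the sandstone layer, the shale bed

Directly stated before the gravel bed: the ash layer and the shale bed.
The basalt flow reaches the gravel bed via the basalt flow → the shale bed → the gravel bed.
The chalk bed reaches the gravel bed via the chalk bed → the shale bed → the gravel bed.
The conglomerate reaches the gravel bed via the conglomerate → the shale bed → the gravel bed.
Likewise the sandstone layer reaches the gravel bed by chaining the stated constraints.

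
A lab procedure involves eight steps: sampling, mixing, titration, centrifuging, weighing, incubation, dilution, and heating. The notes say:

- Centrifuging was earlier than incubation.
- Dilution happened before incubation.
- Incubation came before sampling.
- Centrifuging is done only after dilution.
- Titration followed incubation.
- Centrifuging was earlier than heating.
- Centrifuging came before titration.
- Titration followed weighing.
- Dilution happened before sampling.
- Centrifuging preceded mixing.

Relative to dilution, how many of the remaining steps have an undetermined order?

1

Forced after dilution: centrifuging, heating, incubation, mixing, sampling, and titration.
That leaves weighing with no forced order relative to dilution — 1.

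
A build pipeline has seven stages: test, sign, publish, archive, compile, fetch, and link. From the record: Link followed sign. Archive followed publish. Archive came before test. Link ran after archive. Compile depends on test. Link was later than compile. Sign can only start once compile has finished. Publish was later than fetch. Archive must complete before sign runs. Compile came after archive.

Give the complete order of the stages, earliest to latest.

The constraints fix every adjacent pair, so only one ordering works:
fetch → publish → archive → test → compile → sign → link.

fetch, publish, archive, test, compile, sign, link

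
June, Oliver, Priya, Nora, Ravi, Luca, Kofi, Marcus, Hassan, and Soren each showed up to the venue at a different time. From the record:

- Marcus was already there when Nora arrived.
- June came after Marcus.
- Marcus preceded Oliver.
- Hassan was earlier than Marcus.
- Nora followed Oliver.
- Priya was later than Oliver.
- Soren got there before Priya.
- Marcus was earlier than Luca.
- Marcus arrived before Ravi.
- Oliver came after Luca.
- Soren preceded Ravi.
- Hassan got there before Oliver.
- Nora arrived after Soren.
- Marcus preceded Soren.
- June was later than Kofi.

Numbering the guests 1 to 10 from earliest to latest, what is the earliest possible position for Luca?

Hassan and Marcus must both come before Luca — 2 forced predecessors.
Nothing else is forced ahead of Luca, so their earliest slot is position 2 + 1 = 3.

3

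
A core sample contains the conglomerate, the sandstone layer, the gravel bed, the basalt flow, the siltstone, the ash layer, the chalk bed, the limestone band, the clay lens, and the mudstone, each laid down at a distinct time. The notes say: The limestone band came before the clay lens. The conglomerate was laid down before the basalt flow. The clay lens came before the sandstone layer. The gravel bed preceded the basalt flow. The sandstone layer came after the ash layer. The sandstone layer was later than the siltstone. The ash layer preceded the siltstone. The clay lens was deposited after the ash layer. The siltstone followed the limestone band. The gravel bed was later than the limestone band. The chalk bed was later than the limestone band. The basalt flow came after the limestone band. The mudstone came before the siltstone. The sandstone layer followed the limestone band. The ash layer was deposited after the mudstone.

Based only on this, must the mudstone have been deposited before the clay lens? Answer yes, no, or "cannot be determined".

yes

Chain the constraints: the mudstone → the ash layer → the clay lens. Each link is directly stated, so the mudstone comes before the clay lens.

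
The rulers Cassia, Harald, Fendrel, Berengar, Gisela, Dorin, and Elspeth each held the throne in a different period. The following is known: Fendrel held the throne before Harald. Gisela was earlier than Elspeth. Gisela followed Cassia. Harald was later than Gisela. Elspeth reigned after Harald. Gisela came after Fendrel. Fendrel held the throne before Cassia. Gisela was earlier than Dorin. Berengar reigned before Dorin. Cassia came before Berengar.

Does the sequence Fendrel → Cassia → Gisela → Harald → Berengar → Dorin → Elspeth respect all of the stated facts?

yes

Check each stated constraint against the proposed order — e.g. Cassia is ahead of Berengar; Gisela is ahead of Elspeth. Every pair is in the required order; nothing is violated.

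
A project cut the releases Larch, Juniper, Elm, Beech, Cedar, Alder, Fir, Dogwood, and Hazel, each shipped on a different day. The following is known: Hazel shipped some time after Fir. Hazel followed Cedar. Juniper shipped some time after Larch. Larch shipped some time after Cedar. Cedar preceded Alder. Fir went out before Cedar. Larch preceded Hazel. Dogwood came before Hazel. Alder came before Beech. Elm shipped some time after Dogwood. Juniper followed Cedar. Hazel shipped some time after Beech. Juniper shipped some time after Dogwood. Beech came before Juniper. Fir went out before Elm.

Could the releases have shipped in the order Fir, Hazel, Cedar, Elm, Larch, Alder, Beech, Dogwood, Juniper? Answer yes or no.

The constraints require Dogwood before Elm, but in the proposed sequence Elm appears ahead of Dogwood. That one violation is enough.

no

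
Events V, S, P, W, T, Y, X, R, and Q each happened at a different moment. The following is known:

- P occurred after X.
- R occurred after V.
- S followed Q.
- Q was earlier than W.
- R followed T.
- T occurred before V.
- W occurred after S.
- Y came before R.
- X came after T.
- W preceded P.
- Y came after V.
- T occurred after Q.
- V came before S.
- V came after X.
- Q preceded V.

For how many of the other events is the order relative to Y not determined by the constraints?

3

Forced before Y: Q, T, V, and X; forced after Y: R.
That leaves P, S, and W with no forced order relative to Y — 3.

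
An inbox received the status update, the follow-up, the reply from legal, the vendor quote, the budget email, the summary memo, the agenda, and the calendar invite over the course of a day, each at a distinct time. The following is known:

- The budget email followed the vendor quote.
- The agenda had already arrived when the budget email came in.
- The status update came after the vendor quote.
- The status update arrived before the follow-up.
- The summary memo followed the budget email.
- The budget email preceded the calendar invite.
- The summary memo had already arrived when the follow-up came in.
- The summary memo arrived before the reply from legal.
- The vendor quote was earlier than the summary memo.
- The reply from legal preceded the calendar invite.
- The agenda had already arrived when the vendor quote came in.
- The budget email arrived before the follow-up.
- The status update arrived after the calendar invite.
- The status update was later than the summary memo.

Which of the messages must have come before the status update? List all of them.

the agenda, the budget email, the calendar invite, the reply from legal, the summary memo, the vendor quote

Directly stated before the status update: the calendar invite, the summary memo, and the vendor quote.
The agenda reaches the status update via the agenda → the vendor quote → the status update.
The budget email reaches the status update via the budget email → the summary memo → the status update.
The reply from legal reaches the status update via the reply from legal → the calendar invite → the status update.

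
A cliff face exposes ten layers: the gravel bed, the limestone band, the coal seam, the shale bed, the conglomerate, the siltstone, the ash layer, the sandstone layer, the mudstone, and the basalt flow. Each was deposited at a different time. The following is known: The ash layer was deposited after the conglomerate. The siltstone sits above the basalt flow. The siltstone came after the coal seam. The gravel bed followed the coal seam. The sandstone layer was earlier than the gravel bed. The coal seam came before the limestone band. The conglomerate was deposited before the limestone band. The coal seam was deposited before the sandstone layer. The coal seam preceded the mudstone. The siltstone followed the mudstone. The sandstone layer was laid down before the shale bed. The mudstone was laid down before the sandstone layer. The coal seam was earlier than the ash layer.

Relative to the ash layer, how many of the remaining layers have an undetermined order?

Forced before the ash layer: the coal seam and the conglomerate.
That leaves the basalt flow, the gravel bed, the limestone band, the mudstone, the sandstone layer, the shale bed, and the siltstone with no forced order relative to the ash layer — 7.

7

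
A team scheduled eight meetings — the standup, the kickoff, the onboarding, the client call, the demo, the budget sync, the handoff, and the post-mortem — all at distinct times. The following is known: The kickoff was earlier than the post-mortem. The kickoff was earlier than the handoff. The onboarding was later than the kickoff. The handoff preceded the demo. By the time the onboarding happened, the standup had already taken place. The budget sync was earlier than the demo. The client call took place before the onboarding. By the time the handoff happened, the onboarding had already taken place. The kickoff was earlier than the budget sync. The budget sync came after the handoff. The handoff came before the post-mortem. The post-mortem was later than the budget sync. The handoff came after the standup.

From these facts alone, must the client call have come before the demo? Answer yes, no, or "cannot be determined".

yes

Chain the constraints: the client call → the onboarding → the handoff → the demo. Each link is directly stated, so the client call comes before the demo.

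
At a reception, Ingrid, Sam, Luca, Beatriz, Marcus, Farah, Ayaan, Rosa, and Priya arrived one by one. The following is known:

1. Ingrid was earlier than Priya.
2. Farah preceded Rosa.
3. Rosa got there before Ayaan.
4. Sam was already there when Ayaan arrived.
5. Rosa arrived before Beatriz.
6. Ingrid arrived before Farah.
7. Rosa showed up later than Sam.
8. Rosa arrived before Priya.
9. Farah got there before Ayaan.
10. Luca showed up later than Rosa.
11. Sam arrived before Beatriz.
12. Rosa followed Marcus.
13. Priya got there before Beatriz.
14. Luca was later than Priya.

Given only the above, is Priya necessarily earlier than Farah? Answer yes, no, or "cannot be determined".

Tracing the constraints gives Farah → Rosa → Priya, so Farah must come before Priya.
That means Priya cannot be before Farah.

no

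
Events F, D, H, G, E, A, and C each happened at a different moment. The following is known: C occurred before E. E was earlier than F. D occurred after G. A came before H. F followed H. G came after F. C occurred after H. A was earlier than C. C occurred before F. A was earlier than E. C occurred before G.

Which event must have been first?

A has a chain of constraints placing it before every other event, so A must be first.

A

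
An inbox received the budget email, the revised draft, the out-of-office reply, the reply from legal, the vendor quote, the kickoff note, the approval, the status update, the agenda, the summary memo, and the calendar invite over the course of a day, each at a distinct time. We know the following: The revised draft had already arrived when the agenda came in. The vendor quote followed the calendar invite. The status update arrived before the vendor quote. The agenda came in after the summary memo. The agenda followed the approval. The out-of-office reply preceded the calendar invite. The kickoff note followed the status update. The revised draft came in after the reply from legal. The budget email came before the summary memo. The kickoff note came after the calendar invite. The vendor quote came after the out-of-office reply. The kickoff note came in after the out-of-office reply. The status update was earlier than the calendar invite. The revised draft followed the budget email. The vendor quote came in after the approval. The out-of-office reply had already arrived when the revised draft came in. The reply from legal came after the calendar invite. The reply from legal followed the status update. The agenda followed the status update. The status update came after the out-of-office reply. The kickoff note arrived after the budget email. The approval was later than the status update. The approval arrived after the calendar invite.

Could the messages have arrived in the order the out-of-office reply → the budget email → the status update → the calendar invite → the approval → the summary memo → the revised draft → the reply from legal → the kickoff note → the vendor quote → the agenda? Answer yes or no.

The constraints require the reply from legal before the revised draft, but in the proposed sequence the revised draft appears ahead of the reply from legal. That one violation is enough.

no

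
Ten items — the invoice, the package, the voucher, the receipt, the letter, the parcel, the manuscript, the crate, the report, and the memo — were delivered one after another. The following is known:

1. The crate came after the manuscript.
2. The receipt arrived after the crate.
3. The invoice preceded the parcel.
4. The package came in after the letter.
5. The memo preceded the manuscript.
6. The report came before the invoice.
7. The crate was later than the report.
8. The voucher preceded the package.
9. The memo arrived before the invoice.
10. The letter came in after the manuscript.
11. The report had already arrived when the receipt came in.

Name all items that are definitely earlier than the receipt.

Directly stated before the receipt: the crate and the report.
The manuscript reaches the receipt via the manuscript → the crate → the receipt.
The memo reaches the receipt via the memo → the manuscript → the crate → the receipt.
No chain forces the invoice (or any of the others) ahead of the receipt.

the crate, the manuscript, the memo, the report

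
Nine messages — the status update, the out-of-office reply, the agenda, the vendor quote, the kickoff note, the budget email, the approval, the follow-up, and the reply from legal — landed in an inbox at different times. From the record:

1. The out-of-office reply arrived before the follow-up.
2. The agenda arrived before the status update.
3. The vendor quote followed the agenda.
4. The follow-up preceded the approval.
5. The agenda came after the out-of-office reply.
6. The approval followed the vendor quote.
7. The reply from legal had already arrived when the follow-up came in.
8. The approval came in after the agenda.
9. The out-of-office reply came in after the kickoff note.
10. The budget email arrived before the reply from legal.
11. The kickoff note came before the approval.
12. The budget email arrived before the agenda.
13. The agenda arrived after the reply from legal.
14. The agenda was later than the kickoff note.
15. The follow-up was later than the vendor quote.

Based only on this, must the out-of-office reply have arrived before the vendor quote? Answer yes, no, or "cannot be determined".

Chain the constraints: the out-of-office reply → the agenda → the vendor quote. Each link is directly stated, so the out-of-office reply comes before the vendor quote.

yes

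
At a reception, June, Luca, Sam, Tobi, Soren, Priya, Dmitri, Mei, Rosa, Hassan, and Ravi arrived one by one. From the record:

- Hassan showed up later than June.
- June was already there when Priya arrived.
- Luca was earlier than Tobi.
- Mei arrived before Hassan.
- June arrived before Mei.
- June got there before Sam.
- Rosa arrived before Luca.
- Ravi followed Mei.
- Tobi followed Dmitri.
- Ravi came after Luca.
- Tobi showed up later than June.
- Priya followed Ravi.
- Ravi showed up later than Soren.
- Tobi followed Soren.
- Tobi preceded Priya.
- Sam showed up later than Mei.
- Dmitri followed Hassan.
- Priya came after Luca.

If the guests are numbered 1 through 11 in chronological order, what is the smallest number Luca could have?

Rosa must come before Luca — 1 forced predecessor.
Nothing else is forced ahead of Luca, so their earliest slot is position 1 + 1 = 2.

2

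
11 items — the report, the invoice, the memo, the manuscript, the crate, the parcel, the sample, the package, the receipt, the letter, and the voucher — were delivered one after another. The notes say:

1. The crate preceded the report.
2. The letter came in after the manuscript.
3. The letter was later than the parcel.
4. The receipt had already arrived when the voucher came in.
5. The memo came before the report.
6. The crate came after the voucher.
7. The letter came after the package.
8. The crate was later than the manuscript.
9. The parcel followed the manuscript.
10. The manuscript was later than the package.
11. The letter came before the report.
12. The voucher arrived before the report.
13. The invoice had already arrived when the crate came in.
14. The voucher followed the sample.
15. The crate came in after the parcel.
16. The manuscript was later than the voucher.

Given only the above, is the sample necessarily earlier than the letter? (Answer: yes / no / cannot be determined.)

yes

Chain the constraints: the sample → the voucher → the manuscript → the letter. Each link is directly stated, so the sample comes before the letter.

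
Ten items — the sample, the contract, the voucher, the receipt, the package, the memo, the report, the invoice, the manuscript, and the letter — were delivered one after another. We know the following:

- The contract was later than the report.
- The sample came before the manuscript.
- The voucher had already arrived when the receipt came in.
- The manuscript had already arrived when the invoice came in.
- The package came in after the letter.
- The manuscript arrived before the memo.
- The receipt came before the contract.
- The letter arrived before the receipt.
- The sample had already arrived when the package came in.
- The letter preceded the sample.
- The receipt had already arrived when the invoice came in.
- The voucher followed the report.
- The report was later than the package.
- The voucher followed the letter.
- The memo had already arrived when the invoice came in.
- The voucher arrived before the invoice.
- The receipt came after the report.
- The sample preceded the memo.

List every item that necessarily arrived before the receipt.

Directly stated before the receipt: the letter, the report, and the voucher.
The package reaches the receipt via the package → the report → the receipt.
The sample reaches the receipt via the sample → the package → the report → the receipt.
No chain forces the memo (or any of the others) ahead of the receipt.

the letter, the package, the report, the sample, the voucher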